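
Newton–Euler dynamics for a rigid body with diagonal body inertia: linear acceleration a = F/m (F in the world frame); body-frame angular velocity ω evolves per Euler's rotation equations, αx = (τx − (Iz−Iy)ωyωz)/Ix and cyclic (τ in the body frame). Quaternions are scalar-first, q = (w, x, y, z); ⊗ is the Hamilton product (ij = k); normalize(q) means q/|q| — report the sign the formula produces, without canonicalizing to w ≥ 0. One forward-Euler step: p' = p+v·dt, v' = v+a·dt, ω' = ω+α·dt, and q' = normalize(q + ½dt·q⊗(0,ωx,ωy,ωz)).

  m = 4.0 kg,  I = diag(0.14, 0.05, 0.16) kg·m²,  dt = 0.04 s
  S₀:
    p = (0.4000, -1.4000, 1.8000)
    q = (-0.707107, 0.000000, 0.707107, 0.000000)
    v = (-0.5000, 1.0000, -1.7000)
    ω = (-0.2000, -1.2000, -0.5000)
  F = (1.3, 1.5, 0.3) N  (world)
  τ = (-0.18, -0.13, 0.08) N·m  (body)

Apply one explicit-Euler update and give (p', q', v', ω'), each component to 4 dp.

p' = (0.3800, -1.3600, 1.7320)
q' = (-0.6899, -0.0042, 0.7238, 0.0099)
v' = (-0.4870, 1.0150, -1.6970)
ω' = (-0.2703, -1.3024, -0.4746)

new position p' = (0.3800, -1.3600, 1.7320)
v + (F/m)dt = (-0.4870, 1.0150, -1.6970)
(τ − ω×Iω)/I = (-1.7571, -2.5600, 0.6350)
ω' = ω + α·dt = (-0.2703, -1.3024, -0.4746)
Hamilton product q⊗(0,ω) = (0.8485284, -0.2121321, 0.8485284, 0.4949749)
updated quaternion q' = (-0.6899, -0.0042, 0.7238, 0.0099)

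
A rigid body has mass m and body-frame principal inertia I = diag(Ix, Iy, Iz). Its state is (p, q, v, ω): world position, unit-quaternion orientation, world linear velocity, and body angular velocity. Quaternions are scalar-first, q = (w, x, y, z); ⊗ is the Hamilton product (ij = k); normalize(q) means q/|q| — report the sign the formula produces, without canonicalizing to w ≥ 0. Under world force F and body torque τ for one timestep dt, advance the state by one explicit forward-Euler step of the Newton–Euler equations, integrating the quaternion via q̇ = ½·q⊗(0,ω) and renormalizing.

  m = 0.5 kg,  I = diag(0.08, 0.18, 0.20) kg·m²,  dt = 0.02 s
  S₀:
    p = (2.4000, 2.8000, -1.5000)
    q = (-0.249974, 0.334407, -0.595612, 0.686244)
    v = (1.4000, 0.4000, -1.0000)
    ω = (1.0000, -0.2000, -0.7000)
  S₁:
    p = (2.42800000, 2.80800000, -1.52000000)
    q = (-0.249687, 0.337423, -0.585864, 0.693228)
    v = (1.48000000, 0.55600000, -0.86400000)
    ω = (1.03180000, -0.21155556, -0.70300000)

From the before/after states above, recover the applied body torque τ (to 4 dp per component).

ω₁ − ω₀ = (0.03180000, -0.01155556, -0.00300000)
τ = I·(Δω/dt) + ω₀×(Iω₀) = (0.1300, -0.0200, -0.0500)

τ = (0.1300, -0.0200, -0.0500)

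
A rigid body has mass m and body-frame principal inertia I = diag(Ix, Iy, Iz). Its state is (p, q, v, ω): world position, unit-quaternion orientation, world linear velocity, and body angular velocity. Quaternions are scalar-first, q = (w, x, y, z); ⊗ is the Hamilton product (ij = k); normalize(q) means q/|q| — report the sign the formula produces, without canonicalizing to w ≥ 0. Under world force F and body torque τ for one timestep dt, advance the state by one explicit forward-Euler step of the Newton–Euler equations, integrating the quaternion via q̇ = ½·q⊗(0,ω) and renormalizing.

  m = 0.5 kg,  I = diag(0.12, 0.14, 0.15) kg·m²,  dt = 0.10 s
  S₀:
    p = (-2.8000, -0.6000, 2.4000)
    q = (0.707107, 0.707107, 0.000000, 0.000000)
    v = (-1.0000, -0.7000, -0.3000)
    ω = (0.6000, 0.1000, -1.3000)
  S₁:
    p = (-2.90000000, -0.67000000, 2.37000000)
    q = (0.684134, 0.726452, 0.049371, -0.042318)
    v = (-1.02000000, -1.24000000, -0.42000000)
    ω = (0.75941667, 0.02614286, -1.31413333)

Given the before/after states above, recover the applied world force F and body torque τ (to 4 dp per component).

F = (-0.1000, -2.7000, -0.6000)
τ = (0.1900, -0.0800, -0.0200)

Δω = ω₁−ω₀ = (0.15941667, -0.07385714, -0.01413333)
gyro term ω₀×Iω₀ = (-0.0013, 0.0234, 0.0012)
I·α + gyro = (0.1900, -0.0800, -0.0200)
Δv = v₁−v₀ = (-0.02000000, -0.54000000, -0.12000000)
F = m·Δv/dt = (-0.1000, -2.7000, -0.6000)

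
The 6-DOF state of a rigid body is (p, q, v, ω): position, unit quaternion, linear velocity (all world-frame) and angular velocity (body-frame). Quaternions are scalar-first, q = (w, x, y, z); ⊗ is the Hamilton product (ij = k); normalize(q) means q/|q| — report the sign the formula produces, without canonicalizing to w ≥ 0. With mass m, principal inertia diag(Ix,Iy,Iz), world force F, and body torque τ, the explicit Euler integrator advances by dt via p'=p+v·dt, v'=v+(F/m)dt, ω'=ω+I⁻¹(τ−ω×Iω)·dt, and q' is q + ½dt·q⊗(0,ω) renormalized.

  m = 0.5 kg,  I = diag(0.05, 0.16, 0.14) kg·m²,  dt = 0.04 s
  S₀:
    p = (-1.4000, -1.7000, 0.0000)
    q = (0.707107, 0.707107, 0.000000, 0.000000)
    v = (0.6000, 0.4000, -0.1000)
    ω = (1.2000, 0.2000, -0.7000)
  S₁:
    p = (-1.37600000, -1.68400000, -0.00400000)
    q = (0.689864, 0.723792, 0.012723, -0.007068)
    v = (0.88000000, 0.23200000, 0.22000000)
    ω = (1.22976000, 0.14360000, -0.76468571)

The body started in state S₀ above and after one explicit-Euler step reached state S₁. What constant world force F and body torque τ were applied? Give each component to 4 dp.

F = (3.5000, -2.1000, 4.0000)
τ = (0.0400, -0.1500, -0.2000)

Δω = ω₁−ω₀ = (0.02976000, -0.05640000, -0.06468571)
I·α + gyro = (0.0400, -0.1500, -0.2000)
Δv = v₁−v₀ = (0.28000000, -0.16800000, 0.32000000)
F = m·Δv/dt = (3.5000, -2.1000, 4.0000)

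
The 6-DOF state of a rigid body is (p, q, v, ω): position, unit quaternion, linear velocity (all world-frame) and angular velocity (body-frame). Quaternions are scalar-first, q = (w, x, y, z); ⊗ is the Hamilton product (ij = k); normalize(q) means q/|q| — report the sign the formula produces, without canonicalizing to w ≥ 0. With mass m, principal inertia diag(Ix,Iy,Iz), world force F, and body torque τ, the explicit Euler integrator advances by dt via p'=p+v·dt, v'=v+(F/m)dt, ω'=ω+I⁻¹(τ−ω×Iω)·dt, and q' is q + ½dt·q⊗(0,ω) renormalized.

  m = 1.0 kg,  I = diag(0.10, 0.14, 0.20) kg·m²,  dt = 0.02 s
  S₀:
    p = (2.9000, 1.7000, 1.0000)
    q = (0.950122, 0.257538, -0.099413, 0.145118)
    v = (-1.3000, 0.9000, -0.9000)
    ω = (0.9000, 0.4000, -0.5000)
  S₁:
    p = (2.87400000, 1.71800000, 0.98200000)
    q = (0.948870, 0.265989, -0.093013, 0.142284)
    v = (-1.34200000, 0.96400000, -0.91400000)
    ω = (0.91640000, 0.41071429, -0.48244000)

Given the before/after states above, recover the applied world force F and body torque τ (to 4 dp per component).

F = (-2.1000, 3.2000, -0.7000)
τ = (0.0700, 0.1200, 0.1900)

v₁ − v₀ = (-0.04200000, 0.06400000, -0.01400000)
applied force F = (-2.1000, 3.2000, -0.7000)
rate change Δω = (0.01640000, 0.01071429, 0.01756000)
precession coupling = (-0.0120, 0.0450, 0.0144)
τ = I·(Δω/dt) + ω₀×(Iω₀) = (0.0700, 0.1200, 0.1900)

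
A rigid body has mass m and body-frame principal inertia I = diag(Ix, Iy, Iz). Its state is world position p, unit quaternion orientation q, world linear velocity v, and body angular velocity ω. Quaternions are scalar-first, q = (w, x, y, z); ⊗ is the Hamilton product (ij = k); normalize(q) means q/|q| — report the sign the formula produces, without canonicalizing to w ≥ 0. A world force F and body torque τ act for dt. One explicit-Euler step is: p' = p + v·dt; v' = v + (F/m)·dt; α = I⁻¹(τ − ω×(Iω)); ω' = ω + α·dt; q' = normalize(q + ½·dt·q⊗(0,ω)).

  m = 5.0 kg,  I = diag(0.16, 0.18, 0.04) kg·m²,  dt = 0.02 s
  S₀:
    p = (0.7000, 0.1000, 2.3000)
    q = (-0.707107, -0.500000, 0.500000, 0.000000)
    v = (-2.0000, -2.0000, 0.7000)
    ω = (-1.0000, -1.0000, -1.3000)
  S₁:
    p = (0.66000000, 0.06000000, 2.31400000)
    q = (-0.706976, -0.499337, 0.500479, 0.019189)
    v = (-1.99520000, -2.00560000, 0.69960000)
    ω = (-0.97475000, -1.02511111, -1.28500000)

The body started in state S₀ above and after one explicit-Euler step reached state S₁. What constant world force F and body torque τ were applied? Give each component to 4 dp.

Δv = v₁−v₀ = (0.00480000, -0.00560000, -0.00040000)
F = m·Δv/dt = (1.2000, -1.4000, -0.1000)
rate change Δω = (0.02525000, -0.02511111, 0.01500000)
ω₀×(Iω₀) = (-0.1820, 0.1560, 0.0200)
τ = I·(Δω/dt) + ω₀×(Iω₀) = (0.0200, -0.0700, 0.0500)

F = (1.2000, -1.4000, -0.1000)
τ = (0.0200, -0.0700, 0.0500)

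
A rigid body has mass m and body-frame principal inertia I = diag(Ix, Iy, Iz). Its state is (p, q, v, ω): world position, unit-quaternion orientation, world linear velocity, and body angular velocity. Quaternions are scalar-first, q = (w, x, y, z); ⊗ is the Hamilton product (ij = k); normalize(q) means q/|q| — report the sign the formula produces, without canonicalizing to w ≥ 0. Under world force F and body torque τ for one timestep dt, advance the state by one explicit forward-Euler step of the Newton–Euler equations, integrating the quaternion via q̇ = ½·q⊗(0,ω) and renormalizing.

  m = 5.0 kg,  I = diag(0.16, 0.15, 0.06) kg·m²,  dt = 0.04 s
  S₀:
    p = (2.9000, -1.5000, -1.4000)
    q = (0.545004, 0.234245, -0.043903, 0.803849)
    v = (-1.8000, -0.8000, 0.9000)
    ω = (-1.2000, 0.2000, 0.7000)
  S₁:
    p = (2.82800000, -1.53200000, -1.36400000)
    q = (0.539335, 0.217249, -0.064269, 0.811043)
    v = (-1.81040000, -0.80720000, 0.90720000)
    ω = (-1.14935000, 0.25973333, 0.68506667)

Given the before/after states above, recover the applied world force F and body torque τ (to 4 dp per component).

F = (-1.3000, -0.9000, 0.9000)
τ = (0.1900, 0.1400, -0.0200)

v₁ − v₀ = (-0.01040000, -0.00720000, 0.00720000)
F = m·Δv/dt = (-1.3000, -0.9000, 0.9000)
rate change Δω = (0.05065000, 0.05973333, -0.01493333)
applied torque τ = (0.1900, 0.1400, -0.0200)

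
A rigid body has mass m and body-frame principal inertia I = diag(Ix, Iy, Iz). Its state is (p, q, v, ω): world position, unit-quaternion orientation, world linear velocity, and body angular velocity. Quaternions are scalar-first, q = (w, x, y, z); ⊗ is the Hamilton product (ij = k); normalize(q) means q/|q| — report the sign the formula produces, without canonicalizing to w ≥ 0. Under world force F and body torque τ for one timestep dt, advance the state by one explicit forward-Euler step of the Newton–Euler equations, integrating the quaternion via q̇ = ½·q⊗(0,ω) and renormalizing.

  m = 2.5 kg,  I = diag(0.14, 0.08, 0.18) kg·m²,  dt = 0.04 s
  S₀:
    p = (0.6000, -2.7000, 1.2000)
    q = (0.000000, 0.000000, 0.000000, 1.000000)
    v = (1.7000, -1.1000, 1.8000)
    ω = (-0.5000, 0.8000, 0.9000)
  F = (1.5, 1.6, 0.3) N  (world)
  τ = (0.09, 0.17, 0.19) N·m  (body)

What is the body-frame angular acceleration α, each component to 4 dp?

precession coupling ω×(Iω) = (0.0720, 0.0180, 0.0240)
(τ − ω×Iω)/I = (0.1286, 1.9000, 0.9222)

α = (0.1286, 1.9000, 0.9222)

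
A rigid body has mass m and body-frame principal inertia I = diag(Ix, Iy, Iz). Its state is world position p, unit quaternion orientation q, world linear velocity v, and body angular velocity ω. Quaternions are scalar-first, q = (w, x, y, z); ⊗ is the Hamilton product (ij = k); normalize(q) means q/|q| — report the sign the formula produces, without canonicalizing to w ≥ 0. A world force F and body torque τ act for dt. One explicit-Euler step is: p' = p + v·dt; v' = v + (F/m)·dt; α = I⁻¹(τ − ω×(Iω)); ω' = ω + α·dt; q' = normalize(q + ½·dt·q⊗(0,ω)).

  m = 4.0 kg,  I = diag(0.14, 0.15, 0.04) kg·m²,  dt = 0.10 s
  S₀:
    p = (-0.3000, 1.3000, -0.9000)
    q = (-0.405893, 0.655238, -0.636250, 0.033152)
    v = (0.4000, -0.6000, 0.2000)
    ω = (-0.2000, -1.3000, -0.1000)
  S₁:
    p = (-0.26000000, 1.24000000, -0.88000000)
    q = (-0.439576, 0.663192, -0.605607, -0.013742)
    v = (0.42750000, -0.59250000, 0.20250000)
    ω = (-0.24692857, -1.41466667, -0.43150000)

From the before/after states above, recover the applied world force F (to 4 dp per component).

velocity change Δv = (0.02750000, 0.00750000, 0.00250000)
applied force F = (1.1000, 0.3000, 0.1000)

F = (1.1000, 0.3000, 0.1000)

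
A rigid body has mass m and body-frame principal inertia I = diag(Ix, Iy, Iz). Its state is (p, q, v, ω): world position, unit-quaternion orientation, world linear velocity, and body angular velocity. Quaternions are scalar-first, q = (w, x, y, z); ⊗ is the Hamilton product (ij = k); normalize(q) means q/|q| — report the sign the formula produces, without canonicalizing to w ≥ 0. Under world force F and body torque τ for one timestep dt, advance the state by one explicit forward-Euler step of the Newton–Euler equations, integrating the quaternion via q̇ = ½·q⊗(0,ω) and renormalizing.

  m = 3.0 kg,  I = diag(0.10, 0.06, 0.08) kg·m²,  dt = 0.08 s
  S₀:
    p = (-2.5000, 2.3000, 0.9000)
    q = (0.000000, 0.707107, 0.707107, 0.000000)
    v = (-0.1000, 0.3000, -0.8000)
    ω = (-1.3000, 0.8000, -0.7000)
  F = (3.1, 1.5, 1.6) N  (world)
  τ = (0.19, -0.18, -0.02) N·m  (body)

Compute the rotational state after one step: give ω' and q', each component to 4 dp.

ω×(Iω) gyroscopic = (-0.0112, 0.0182, 0.0416)
(τ − ω×Iω)/I = (2.0120, -3.3033, -0.7700)
ω + α·dt = (-1.1390, 0.5357, -0.7616)
q⊗(0,ω) = (0.3535535, -0.4949749, 0.4949749, 1.4849247)
q + ½dt·q⊗(0,ω), renormalized = (0.0141, 0.6858, 0.7253, 0.0593)

ω' = (-1.1390, 0.5357, -0.7616)
q' = (0.0141, 0.6858, 0.7253, 0.0593)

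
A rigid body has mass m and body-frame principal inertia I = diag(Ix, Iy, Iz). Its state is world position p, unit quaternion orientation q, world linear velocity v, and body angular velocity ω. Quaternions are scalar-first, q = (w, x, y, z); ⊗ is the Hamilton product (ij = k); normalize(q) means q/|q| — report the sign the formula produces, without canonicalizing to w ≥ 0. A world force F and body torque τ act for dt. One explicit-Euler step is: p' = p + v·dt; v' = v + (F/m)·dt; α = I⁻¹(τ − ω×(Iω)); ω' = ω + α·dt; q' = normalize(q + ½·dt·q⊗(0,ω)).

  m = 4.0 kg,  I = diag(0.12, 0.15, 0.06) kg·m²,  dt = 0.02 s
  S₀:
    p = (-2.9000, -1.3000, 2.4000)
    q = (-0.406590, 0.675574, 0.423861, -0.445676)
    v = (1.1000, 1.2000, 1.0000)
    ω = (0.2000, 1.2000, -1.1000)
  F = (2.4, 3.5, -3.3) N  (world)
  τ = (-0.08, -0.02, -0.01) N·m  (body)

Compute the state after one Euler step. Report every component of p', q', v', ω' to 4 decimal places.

p' = (-2.8780, -1.2760, 2.4200)
q' = (-0.4179, 0.6754, 0.4255, -0.4339)
v' = (1.1120, 1.2175, 0.9835)
ω' = (0.1669, 1.1991, -1.1057)

a = F/m = (0.6000, 0.8750, -0.8250)
p' = p + v·dt = (-2.8780, -1.2760, 2.4200)
new velocity v' = (1.1120, 1.2175, 0.9835)
angular accel α = (-1.6567, -0.0453, -0.2867)
new body rate ω' = (0.1669, 1.1991, -1.1057)
Hamilton product q⊗(0,ω) = (-1.1339916, -0.0127539, 0.1660882, 1.1731656)
q + ½dt·q⊗(0,ω), renormalized = (-0.4179, 0.6754, 0.4255, -0.4339)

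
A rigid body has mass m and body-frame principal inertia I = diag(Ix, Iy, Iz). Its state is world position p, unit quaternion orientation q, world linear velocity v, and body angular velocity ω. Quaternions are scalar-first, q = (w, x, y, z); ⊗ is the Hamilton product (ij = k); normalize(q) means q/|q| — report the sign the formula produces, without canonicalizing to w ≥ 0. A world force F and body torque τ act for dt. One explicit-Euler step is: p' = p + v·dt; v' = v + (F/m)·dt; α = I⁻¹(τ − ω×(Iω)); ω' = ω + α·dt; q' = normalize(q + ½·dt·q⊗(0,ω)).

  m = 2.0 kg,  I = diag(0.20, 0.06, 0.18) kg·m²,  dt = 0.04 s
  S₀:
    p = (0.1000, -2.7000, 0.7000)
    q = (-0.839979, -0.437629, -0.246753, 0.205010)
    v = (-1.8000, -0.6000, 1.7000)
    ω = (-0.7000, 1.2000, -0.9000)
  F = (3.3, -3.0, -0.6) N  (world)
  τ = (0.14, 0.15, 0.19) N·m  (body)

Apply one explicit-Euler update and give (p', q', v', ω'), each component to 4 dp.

p' = (0.0280, -2.7240, 0.7680)
q' = (-0.8360, -0.4261, -0.2775, 0.2061)
v' = (-1.7340, -0.6600, 1.6880)
ω' = (-0.6461, 1.2916, -0.8839)

linear accel F/m = (1.6500, -1.5000, -0.3000)
new position p' = (0.0280, -2.7240, 0.7680)
v + (F/m)dt = (-1.7340, -0.6600, 1.6880)
α = I⁻¹(τ − ω×Iω) = (1.3480, 2.2900, 0.4022)
ω' = ω + α·dt = (-0.6461, 1.2916, -0.8839)
2q̇ = q⊗(0,ω) = (0.1742723, 0.5640510, -1.5453479, 0.0580992)
updated quaternion q' = (-0.8360, -0.4261, -0.2775, 0.2061)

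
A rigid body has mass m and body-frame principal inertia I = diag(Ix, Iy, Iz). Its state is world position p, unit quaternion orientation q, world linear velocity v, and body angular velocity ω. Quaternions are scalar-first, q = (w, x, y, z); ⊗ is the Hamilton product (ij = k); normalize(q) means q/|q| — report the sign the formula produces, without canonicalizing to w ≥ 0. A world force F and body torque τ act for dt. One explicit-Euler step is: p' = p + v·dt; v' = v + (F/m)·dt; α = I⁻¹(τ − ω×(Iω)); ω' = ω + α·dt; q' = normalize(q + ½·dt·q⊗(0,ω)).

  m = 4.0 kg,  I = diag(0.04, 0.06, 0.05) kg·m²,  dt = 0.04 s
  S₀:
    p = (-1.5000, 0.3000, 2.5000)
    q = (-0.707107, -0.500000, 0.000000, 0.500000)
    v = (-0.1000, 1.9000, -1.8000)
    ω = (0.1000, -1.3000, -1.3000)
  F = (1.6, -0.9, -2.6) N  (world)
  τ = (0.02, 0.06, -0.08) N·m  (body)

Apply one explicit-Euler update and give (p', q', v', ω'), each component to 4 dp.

p + v·dt = (-1.5040, 0.3760, 2.4280)
v' = v + a·dt = (-0.0840, 1.8910, -1.8260)
(τ − ω×Iω)/I = (0.9225, 0.9783, -1.5480)
ω + α·dt = (0.1369, -1.2609, -1.3619)
Hamilton product q⊗(0,ω) = (0.7000000, 0.5792893, 0.3192391, 1.5692391)
q + ½dt·q⊗(0,ω), renormalized = (-0.6926, -0.4881, 0.0064, 0.5310)

p' = (-1.5040, 0.3760, 2.4280)
q' = (-0.6926, -0.4881, 0.0064, 0.5310)
v' = (-0.0840, 1.8910, -1.8260)
ω' = (0.1369, -1.2609, -1.3619)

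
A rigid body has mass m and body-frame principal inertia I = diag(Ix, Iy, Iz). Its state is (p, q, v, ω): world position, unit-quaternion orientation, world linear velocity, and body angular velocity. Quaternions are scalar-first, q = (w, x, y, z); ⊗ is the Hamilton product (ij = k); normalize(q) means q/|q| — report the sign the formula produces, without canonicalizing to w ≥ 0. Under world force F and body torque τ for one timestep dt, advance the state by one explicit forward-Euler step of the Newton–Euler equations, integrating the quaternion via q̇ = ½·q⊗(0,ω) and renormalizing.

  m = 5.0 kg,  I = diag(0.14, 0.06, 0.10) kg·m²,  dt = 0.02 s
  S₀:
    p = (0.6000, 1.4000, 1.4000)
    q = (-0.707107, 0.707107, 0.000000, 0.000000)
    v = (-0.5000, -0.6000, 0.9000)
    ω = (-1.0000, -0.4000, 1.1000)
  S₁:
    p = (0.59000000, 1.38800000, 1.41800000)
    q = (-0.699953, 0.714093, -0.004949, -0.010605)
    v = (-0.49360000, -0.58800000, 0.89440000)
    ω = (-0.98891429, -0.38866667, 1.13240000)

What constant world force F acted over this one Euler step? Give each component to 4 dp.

Δv = v₁−v₀ = (0.00640000, 0.01200000, -0.00560000)
F = m·Δv/dt = (1.6000, 3.0000, -1.4000)

F = (1.6000, 3.0000, -1.4000)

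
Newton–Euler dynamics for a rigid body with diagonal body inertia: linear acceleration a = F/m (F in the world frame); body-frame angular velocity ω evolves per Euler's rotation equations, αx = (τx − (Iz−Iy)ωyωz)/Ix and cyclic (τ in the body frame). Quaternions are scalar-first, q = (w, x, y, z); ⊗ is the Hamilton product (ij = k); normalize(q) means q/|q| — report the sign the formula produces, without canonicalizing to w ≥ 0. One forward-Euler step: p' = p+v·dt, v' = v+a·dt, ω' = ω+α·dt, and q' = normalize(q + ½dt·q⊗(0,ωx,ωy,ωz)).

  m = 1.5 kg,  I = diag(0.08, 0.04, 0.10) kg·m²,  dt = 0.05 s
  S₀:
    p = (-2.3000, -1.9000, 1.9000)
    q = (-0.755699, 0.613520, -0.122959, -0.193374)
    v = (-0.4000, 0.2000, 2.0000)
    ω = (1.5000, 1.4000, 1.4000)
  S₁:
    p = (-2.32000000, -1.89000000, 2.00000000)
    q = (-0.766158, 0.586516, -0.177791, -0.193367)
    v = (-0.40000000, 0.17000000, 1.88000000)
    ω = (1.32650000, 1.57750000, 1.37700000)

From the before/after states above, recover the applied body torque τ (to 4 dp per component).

τ = (-0.1600, 0.1000, -0.1300)

Δω = ω₁−ω₀ = (-0.17350000, 0.17750000, -0.02300000)
applied torque τ = (-0.1600, 0.1000, -0.1300)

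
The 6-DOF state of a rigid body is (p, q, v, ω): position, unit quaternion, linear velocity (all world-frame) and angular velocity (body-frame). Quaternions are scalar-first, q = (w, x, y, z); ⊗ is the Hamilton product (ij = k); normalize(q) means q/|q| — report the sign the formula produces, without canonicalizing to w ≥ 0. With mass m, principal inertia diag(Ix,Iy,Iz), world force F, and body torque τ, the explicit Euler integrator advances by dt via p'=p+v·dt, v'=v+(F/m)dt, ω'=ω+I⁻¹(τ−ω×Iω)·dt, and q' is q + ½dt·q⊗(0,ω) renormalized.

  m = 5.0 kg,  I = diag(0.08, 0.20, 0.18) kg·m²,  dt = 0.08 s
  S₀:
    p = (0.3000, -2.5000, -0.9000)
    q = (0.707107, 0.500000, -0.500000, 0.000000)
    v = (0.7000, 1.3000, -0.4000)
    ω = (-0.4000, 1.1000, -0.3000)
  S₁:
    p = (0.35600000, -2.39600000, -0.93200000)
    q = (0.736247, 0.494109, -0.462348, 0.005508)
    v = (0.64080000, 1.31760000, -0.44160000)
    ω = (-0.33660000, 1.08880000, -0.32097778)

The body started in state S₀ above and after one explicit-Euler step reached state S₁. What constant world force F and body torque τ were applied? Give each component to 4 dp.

velocity change Δv = (-0.05920000, 0.01760000, -0.04160000)
applied force F = (-3.7000, 1.1000, -2.6000)
Δω = ω₁−ω₀ = (0.06340000, -0.01120000, -0.02097778)
I·α + gyro = (0.0700, -0.0400, -0.1000)

F = (-3.7000, 1.1000, -2.6000)
τ = (0.0700, -0.0400, -0.1000)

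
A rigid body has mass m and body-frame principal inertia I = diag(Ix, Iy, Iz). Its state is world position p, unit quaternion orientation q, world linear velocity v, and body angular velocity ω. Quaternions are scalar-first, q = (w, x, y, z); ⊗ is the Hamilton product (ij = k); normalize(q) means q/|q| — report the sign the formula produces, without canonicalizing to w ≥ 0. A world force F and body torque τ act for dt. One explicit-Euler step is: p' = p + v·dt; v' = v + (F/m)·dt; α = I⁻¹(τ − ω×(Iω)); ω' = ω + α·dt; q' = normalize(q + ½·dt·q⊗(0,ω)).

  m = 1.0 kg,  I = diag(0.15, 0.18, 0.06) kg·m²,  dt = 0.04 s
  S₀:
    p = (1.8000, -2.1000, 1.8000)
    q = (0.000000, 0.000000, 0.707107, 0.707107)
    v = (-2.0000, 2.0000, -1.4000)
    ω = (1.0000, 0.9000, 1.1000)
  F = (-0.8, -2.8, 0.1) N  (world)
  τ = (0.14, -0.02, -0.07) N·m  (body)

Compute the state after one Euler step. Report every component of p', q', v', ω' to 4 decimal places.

p' = (1.7200, -2.0200, 1.7440)
q' = (-0.0283, 0.0028, 0.7208, 0.6925)
v' = (-2.0320, 1.8880, -1.3960)
ω' = (1.0690, 0.8736, 1.0353)

new position p' = (1.7200, -2.0200, 1.7440)
v + (F/m)dt = (-2.0320, 1.8880, -1.3960)
(τ − ω×Iω)/I = (1.7253, -0.6611, -1.6167)
new body rate ω' = (1.0690, 0.8736, 1.0353)
Hamilton product q⊗(0,ω) = (-1.4142140, 0.1414214, 0.7071070, -0.7071070)
q + ½dt·q⊗(0,ω), renormalized = (-0.0283, 0.0028, 0.7208, 0.6925)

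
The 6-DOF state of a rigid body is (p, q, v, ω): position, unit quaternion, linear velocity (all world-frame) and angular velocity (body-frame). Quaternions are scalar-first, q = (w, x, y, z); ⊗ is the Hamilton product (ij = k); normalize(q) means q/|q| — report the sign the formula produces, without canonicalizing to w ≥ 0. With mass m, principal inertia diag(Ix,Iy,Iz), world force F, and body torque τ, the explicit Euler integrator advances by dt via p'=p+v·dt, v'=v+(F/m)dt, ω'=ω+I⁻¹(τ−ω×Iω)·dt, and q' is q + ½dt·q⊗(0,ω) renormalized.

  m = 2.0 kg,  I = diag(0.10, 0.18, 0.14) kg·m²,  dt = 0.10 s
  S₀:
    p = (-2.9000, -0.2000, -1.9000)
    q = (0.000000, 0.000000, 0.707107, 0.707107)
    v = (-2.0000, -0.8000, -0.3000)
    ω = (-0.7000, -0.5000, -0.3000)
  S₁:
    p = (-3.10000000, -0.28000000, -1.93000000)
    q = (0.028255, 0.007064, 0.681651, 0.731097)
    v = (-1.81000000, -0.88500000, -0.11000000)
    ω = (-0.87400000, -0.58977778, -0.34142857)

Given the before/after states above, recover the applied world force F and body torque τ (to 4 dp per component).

F = (3.8000, -1.7000, 3.8000)
τ = (-0.1800, -0.1700, -0.0300)

rate change Δω = (-0.17400000, -0.08977778, -0.04142857)
precession coupling = (-0.0060, -0.0084, 0.0280)
τ = I·(Δω/dt) + ω₀×(Iω₀) = (-0.1800, -0.1700, -0.0300)
v₁ − v₀ = (0.19000000, -0.08500000, 0.19000000)
m·(v₁−v₀)/dt = (3.8000, -1.7000, 3.8000)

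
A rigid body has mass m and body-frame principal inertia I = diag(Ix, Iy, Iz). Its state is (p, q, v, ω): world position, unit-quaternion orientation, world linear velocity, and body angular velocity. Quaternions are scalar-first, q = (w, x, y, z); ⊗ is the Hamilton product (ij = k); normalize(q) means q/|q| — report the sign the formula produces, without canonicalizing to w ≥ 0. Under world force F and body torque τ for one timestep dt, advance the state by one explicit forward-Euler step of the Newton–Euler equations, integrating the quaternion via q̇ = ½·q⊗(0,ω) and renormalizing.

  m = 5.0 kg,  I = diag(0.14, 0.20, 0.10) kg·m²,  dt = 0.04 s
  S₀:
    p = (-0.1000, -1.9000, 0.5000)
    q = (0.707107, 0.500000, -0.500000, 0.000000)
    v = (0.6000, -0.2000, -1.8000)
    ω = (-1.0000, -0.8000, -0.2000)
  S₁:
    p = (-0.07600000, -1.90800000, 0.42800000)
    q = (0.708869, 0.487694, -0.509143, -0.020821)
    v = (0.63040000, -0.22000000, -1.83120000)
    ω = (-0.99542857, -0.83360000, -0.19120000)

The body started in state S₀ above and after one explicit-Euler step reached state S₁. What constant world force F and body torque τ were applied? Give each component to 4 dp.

F = (3.8000, -2.5000, -3.9000)
τ = (0.0000, -0.1600, 0.0700)

v₁ − v₀ = (0.03040000, -0.02000000, -0.03120000)
F = m·Δv/dt = (3.8000, -2.5000, -3.9000)
ω₁ − ω₀ = (0.00457143, -0.03360000, 0.00880000)
precession coupling = (-0.0160, 0.0080, 0.0480)
I·α + gyro = (0.0000, -0.1600, 0.0700)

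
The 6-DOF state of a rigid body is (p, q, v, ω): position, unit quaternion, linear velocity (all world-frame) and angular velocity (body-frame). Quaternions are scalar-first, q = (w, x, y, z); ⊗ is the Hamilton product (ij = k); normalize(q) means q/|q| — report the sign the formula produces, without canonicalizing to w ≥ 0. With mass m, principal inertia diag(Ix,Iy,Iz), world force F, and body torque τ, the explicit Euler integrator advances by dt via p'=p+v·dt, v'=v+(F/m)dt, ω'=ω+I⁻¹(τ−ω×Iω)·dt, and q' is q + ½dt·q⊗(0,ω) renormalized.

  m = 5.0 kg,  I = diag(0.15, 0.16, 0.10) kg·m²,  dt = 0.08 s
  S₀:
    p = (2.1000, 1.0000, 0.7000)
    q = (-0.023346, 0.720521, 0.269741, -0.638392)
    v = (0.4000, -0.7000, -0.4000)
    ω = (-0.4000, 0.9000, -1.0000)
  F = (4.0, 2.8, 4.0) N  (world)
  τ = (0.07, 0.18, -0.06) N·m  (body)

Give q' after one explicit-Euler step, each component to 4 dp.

q' = (-0.0470, 0.7319, 0.3075, -0.6062)

Hamilton product q⊗(0,ω) = (-0.5929505, 0.3141502, 0.9548664, 0.7797113)
updated quaternion q' = (-0.0470, 0.7319, 0.3075, -0.6062)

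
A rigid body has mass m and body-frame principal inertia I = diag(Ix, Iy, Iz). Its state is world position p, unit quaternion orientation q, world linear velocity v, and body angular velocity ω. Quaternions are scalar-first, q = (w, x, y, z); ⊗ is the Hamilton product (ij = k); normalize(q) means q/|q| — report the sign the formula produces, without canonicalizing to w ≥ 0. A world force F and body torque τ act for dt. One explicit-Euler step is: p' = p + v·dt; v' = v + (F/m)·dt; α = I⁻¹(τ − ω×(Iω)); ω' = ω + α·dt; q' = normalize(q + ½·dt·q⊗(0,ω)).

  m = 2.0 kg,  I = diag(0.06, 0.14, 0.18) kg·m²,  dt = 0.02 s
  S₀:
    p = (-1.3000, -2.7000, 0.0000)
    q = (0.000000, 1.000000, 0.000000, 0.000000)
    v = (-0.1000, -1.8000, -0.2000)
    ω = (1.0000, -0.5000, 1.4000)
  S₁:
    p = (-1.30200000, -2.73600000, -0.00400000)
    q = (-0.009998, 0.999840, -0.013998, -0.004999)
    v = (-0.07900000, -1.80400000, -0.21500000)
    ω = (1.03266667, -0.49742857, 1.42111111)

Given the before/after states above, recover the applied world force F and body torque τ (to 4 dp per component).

ω₁ − ω₀ = (0.03266667, 0.00257143, 0.02111111)
I·α + gyro = (0.0700, -0.1500, 0.1500)
velocity change Δv = (0.02100000, -0.00400000, -0.01500000)
F = m·Δv/dt = (2.1000, -0.4000, -1.5000)

F = (2.1000, -0.4000, -1.5000)
τ = (0.0700, -0.1500, 0.1500)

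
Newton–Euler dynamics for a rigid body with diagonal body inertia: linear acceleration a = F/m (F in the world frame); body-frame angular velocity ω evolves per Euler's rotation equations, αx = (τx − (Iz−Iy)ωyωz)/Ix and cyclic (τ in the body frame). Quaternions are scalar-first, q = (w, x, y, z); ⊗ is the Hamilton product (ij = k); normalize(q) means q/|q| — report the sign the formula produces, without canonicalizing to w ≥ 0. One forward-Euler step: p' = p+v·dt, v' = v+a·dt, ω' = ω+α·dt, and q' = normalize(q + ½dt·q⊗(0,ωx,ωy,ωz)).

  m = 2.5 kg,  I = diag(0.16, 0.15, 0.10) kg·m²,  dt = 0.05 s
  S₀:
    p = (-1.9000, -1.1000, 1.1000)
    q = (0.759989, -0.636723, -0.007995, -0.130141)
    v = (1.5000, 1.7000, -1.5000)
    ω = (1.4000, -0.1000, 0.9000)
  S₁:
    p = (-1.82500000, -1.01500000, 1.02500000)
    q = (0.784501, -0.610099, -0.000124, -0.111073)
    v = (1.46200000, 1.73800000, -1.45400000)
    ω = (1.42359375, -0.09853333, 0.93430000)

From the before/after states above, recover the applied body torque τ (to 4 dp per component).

τ = (0.0800, 0.0800, 0.0700)

ω₁ − ω₀ = (0.02359375, 0.00146667, 0.03430000)
applied torque τ = (0.0800, 0.0800, 0.0700)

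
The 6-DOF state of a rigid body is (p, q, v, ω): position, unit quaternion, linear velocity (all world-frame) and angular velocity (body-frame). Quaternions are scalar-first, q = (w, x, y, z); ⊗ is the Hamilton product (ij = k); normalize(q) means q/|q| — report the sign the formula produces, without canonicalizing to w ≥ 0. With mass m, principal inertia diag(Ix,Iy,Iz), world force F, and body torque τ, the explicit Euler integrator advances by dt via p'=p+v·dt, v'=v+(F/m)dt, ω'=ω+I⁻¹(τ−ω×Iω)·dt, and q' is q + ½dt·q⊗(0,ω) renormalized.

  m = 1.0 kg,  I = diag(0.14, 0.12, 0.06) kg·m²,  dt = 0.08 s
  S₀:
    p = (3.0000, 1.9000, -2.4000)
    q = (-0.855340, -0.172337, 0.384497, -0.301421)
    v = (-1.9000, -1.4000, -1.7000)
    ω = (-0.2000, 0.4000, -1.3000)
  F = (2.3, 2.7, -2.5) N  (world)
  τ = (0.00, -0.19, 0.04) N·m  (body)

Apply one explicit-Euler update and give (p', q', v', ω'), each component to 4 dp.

(τ − ω×Iω)/I = (-0.2229, -1.7567, 0.6400)
ω' = ω + α·dt = (-0.2178, 0.2595, -1.2488)
2q̇ = q⊗(0,ω) = (-0.5801135, -0.2082097, -0.5058899, 1.1199066)
updated quaternion q' = (-0.8772, -0.1804, 0.3637, -0.2562)
a = F/m = (2.3000, 2.7000, -2.5000)
p' = p + v·dt = (2.8480, 1.7880, -2.5360)
v + (F/m)dt = (-1.7160, -1.1840, -1.9000)

p' = (2.8480, 1.7880, -2.5360)
q' = (-0.8772, -0.1804, 0.3637, -0.2562)
v' = (-1.7160, -1.1840, -1.9000)
ω' = (-0.2178, 0.2595, -1.2488)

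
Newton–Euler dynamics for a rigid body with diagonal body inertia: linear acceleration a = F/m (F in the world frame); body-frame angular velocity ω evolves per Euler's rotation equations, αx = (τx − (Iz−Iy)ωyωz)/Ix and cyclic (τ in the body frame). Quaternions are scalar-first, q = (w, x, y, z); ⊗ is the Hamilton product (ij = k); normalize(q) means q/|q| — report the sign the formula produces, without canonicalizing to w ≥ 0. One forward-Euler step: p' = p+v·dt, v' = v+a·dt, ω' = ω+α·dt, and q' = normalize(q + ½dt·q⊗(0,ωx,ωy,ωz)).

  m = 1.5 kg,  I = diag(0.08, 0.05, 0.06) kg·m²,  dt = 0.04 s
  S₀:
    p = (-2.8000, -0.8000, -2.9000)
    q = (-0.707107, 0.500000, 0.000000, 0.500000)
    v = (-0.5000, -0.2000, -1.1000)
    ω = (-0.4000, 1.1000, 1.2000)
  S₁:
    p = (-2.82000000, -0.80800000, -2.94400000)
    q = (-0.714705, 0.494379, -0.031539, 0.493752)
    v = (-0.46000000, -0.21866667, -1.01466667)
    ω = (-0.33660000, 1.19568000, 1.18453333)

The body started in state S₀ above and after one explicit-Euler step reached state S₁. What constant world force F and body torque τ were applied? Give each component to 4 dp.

F = (1.5000, -0.7000, 3.2000)
τ = (0.1400, 0.1100, -0.0100)

v₁ − v₀ = (0.04000000, -0.01866667, 0.08533333)
applied force F = (1.5000, -0.7000, 3.2000)
ω₁ − ω₀ = (0.06340000, 0.09568000, -0.01546667)
τ = I·(Δω/dt) + ω₀×(Iω₀) = (0.1400, 0.1100, -0.0100)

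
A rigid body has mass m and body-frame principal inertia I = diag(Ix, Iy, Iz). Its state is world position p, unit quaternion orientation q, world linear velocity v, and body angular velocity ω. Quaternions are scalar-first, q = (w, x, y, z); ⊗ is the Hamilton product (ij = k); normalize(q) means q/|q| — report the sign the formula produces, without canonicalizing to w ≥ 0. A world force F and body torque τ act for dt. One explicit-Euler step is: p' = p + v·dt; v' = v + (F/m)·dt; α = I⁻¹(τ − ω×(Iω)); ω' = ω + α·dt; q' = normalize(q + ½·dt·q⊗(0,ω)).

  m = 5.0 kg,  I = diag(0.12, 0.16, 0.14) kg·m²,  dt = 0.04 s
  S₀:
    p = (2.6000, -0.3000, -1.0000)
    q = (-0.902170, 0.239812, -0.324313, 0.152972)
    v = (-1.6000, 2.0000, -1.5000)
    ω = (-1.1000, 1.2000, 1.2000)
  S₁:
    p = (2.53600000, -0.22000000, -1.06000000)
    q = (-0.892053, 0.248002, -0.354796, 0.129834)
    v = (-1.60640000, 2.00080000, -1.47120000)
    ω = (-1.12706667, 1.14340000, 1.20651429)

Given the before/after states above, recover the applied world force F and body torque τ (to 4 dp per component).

v₁ − v₀ = (-0.00640000, 0.00080000, 0.02880000)
applied force F = (-0.8000, 0.1000, 3.6000)
rate change Δω = (-0.02706667, -0.05660000, 0.00651429)
ω₀×(Iω₀) = (-0.0288, 0.0264, -0.0528)
applied torque τ = (-0.1100, -0.2000, -0.0300)

F = (-0.8000, 0.1000, 3.6000)
τ = (-0.1100, -0.2000, -0.0300)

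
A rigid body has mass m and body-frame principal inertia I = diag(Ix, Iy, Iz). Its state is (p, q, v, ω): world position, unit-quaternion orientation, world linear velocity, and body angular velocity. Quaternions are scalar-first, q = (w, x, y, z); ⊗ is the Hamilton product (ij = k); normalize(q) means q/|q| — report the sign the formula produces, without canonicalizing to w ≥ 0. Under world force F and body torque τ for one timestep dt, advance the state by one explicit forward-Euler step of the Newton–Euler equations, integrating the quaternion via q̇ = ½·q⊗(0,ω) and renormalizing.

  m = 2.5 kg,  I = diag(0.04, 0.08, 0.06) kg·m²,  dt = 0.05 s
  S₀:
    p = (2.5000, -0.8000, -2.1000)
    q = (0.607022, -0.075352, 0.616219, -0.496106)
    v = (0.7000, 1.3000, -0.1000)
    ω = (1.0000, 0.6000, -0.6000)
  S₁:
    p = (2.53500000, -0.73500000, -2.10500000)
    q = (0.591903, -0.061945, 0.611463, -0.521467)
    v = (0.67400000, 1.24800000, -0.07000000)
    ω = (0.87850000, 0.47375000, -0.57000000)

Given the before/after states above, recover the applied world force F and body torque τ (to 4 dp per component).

rate change Δω = (-0.12150000, -0.12625000, 0.03000000)
applied torque τ = (-0.0900, -0.1900, 0.0600)
Δv = v₁−v₀ = (-0.02600000, -0.05200000, 0.03000000)
F = m·Δv/dt = (-1.3000, -2.6000, 1.5000)

F = (-1.3000, -2.6000, 1.5000)
τ = (-0.0900, -0.1900, 0.0600)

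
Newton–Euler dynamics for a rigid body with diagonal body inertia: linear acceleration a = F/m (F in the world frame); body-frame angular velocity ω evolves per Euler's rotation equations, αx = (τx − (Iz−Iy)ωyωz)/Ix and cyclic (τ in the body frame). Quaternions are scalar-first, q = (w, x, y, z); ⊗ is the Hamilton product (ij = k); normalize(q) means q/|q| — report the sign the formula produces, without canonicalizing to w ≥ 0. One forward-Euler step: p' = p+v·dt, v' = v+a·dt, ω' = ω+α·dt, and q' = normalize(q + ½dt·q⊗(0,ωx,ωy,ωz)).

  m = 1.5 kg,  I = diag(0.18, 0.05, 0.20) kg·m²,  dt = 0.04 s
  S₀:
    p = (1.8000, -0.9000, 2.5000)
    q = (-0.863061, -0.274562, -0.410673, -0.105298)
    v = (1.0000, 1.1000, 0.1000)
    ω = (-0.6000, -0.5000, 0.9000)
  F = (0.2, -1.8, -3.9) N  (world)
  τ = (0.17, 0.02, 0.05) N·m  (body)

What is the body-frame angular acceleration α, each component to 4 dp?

gyro term ω×Iω = (-0.0675, 0.0108, -0.0390)
(τ − ω×Iω)/I = (1.3194, 0.1840, 0.4450)

α = (1.3194, 0.1840, 0.4450)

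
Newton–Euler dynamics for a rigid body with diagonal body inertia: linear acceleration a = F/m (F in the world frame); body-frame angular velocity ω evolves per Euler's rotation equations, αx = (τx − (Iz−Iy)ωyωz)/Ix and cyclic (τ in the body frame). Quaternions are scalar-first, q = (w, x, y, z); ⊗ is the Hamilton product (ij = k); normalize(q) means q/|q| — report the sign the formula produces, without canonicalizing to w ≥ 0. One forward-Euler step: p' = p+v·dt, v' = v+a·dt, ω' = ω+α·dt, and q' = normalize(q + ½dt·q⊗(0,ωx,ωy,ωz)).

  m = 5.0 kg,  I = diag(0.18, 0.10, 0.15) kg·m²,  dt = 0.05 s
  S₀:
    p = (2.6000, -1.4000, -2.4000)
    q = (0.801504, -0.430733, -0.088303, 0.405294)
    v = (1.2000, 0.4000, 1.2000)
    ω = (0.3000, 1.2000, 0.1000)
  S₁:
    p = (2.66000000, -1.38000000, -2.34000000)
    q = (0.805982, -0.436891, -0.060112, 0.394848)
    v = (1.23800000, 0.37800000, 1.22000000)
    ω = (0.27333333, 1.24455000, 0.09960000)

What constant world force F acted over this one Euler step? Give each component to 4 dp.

F = (3.8000, -2.2000, 2.0000)

Δv = v₁−v₀ = (0.03800000, -0.02200000, 0.02000000)
F = m·Δv/dt = (3.8000, -2.2000, 2.0000)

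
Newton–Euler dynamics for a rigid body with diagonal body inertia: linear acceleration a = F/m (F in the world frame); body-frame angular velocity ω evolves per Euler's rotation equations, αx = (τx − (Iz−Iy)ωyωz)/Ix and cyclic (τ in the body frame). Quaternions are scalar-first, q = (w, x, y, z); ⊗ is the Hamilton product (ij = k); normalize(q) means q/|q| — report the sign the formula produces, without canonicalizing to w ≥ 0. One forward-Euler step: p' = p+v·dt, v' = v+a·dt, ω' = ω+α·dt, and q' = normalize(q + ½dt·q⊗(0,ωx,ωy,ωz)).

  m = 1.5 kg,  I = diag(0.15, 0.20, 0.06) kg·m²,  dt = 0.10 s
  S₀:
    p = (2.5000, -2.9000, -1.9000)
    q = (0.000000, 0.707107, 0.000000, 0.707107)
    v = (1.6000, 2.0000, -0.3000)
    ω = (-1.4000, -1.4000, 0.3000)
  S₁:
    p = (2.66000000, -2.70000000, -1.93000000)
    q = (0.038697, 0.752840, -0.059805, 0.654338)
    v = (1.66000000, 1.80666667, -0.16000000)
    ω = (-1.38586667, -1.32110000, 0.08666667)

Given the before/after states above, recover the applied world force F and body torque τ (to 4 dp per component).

Δω = ω₁−ω₀ = (0.01413333, 0.07890000, -0.21333333)
applied torque τ = (0.0800, 0.1200, -0.0300)
velocity change Δv = (0.06000000, -0.19333333, 0.14000000)
F = m·Δv/dt = (0.9000, -2.9000, 2.1000)

F = (0.9000, -2.9000, 2.1000)
τ = (0.0800, 0.1200, -0.0300)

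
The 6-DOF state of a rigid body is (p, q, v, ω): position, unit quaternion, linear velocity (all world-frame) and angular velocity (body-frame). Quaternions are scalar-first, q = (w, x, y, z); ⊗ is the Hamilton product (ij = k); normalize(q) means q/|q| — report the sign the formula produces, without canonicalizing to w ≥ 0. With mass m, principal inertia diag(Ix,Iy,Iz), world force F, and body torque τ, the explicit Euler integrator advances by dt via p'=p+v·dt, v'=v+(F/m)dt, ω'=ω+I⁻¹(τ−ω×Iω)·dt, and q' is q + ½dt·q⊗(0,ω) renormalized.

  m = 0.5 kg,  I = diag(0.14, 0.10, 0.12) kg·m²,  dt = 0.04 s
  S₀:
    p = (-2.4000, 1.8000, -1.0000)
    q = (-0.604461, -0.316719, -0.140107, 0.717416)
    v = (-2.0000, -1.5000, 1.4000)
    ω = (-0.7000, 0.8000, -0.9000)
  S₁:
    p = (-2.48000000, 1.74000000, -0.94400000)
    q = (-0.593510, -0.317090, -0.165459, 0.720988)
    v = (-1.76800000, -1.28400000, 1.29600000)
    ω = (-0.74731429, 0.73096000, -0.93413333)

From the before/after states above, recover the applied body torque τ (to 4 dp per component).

Δω = ω₁−ω₀ = (-0.04731429, -0.06904000, -0.03413333)
precession coupling = (-0.0144, 0.0126, 0.0224)
τ = I·(Δω/dt) + ω₀×(Iω₀) = (-0.1800, -0.1600, -0.0800)

τ = (-0.1800, -0.1600, -0.0800)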